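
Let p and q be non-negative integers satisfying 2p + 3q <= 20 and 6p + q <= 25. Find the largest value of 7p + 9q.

61

Relaxing integrality, the LP optimum is 63.44 at (p,q) = (3.44, 4.38), which is not an integer point.
(p,q)=(1,6): 2·1+3·6=20≤20, 6·1+1·6=12≤25, objective 61.
(p,q)=(2,5): 2·2+3·5=19≤20, 6·2+1·5=17≤25, objective 59.
(p,q)=(3,4): 2·3+3·4=18≤20, 6·3+1·4=22≤25, objective 57.
(p,q)=(0,6): 2·0+3·6=18≤20, 6·0+1·6=6≤25, objective 54.
Maximum is 61 at (p,q)=(1,6).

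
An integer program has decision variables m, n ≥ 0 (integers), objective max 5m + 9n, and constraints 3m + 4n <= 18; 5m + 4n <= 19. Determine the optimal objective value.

36

The continuous relaxation peaks at (0, 4.5) with value 40.50; rounding to a feasible lattice point costs some objective.
(m,n)=(0,4): 3·0+4·4=16≤18, 5·0+4·4=16≤19, objective 36.
(m,n)=(1,3): 3·1+4·3=15≤18, 5·1+4·3=17≤19, objective 32.
(m,n)=(0,3): 3·0+4·3=12≤18, 5·0+4·3=12≤19, objective 27.
No feasible integer point exceeds 36.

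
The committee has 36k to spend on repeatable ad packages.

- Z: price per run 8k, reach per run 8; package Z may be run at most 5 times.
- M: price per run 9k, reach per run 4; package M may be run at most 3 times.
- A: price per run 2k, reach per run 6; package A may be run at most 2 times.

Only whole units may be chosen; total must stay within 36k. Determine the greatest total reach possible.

44

Take 4×Z and 2×A: price 36 ≤ 36, reach 4·8 + 2·6 = 44.
A has the best ratio (6/2) and is taken to its limit of 2; remaining capacity is filled optimally with the others.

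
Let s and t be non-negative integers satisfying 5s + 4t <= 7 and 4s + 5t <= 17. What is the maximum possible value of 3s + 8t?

8

Relaxing integrality, the LP optimum is 14.00 at (s,t) = (0, 1.75), which is not an integer point.
(s,t)=(0,1): 5·0+4·1=4≤7, 4·0+5·1=5≤17, objective 8.
(s,t)=(1,0): 5·1+4·0=5≤7, 4·1+5·0=4≤17, objective 3.
No feasible integer point exceeds 8.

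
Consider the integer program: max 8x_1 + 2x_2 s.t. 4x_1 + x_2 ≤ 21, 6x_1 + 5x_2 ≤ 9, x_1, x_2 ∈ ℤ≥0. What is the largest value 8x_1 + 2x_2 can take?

8

(x_1,x_2)=(1,0): 4·1+1·0=4≤21, 6·1+5·0=6≤9, objective 8.
(x_1,x_2)=(0,1): 4·0+1·1=1≤21, 6·0+5·1=5≤9, objective 2.
The best lattice point is (1,0), giving 8.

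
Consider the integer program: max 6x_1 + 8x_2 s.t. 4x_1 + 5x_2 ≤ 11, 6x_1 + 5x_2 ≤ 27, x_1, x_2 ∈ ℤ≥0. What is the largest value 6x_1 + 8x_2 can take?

16

The continuous relaxation peaks at (0, 2.2) with value 17.60; rounding to a feasible lattice point costs some objective.
(x_1,x_2)=(0,2) is feasible, giving 16.
(x_1,x_2)=(1,1) is feasible, giving 14.
(x_1,x_2)=(0,1) is feasible, giving 8.
No feasible integer point exceeds 16.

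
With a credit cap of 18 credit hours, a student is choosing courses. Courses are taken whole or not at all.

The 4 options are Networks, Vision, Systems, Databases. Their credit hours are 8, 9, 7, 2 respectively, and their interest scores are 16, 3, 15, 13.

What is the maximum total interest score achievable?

This is an integer program with binary decision variables.
Networks + Systems: credit hours 8 + 7 = 15 ≤ 18, interest score 16 + 15 = 31.
Networks + Systems + Databases: credit hours 8 + 7 + 2 = 17 ≤ 18, interest score 16 + 15 + 13 = 44.
Vision + Systems + Databases: credit hours 9 + 7 + 2 = 18 ≤ 18, interest score 3 + 15 + 13 = 31.
Best is Networks, Systems, and Databases with total interest score 44.

44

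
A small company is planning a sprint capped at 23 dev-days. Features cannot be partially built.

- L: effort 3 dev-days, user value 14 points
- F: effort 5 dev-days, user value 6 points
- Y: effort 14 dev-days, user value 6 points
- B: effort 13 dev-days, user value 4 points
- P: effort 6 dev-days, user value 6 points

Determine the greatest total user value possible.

26

Treat it as a binary knapsack problem.
Allowing fractional choices, the relaxed optimum would be about 29.9, but features are indivisible.
L + F + Y: effort 3 + 5 + 14 = 22 ≤ 23, user value 14 + 6 + 6 = 26.
L + Y + P: effort 3 + 14 + 6 = 23 ≤ 23, user value 14 + 6 + 6 = 26.
L + F + P: effort 3 + 5 + 6 = 14 ≤ 23, user value 14 + 6 + 6 = 26.
The maximum user value is 26; one optimal choice is L, F, and P.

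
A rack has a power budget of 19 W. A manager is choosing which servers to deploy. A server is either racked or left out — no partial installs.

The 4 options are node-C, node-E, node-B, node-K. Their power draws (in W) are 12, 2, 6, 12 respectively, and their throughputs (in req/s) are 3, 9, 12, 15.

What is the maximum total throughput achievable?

This is a 0-1 knapsack instance.
Allowing fractional choices, the relaxed optimum would be about 34.8, but servers are indivisible.
node-E + node-K: power draw 2 + 12 = 14 ≤ 19, throughput 9 + 15 = 24.
node-B + node-K: power draw 6 + 12 = 18 ≤ 19, throughput 12 + 15 = 27.
Best is node-B and node-K with total throughput 27.

27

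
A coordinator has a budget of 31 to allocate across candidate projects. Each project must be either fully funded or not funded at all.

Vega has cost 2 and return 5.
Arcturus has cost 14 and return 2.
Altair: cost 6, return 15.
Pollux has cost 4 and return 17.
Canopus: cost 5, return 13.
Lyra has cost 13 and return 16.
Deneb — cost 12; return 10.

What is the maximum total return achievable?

Altair + Pollux + Canopus + Lyra: cost 6 + 4 + 5 + 13 = 28 ≤ 31, return 15 + 17 + 13 + 16 = 61.
Vega + Altair + Pollux + Canopus + Deneb: cost 2 + 6 + 4 + 5 + 12 = 29 ≤ 31, return 5 + 15 + 17 + 13 + 10 = 60.
Vega + Altair + Pollux + Canopus + Lyra: cost 2 + 6 + 4 + 5 + 13 = 30 ≤ 31, return 5 + 15 + 17 + 13 + 16 = 66.
Best is Vega, Altair, Pollux, Canopus, and Lyra with total return 66.

66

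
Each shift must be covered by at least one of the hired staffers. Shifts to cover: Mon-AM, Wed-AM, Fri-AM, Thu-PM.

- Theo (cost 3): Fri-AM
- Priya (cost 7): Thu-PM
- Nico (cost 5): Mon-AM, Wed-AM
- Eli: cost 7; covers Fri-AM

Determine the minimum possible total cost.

Choose Theo, Priya, and Nico: together they cover Mon-AM, Wed-AM, Fri-AM, Thu-PM — every shift.
Total cost: 3 + 7 + 5 = 15.
No cover costs less than 15.

15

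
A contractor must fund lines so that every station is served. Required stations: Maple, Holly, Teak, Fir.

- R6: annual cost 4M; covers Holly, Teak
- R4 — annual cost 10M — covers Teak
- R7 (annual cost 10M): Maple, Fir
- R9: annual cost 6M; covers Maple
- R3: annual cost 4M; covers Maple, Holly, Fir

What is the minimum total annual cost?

8

Choose R6 and R3: together they cover Maple, Holly, Teak, Fir — every station.
Total annual cost: 4 + 4 = 8.
No cover costs less than 8.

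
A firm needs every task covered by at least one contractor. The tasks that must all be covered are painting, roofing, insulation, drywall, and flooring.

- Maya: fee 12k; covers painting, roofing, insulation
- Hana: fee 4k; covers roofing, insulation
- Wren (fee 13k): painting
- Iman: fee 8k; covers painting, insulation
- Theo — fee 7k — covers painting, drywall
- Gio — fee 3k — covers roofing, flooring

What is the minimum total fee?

14

Choose Hana, Theo, and Gio: together they cover painting, roofing, insulation, drywall, flooring — every task.
Total fee: 4 + 7 + 3 = 14.
No cover costs less than 14.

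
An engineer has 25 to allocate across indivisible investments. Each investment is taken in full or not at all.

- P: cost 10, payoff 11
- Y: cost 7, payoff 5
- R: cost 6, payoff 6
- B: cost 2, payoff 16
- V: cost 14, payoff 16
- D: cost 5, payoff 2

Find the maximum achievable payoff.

Take R, B, and V: cost 6 + 2 + 14 = 22 ≤ 25, payoff 6 + 16 + 16 = 38.
No feasible combination exceeds this.

38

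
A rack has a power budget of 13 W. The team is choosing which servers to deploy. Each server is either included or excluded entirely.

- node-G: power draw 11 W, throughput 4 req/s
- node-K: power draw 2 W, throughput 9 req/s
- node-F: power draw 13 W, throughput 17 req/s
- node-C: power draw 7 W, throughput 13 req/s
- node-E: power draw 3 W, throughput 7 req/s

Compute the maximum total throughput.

Take node-K, node-C, and node-E: power draw 2 + 7 + 3 = 12 ≤ 13, throughput 9 + 13 + 7 = 29.
No other feasible combination does better.

29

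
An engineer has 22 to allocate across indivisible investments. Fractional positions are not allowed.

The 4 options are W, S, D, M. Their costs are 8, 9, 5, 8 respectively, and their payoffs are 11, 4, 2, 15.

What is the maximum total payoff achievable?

This is a 0-1 knapsack instance.
Allowing fractional choices, the relaxed optimum would be about 28.7, but investments are indivisible.
W + M: cost 8 + 8 = 16 ≤ 22, payoff 11 + 15 = 26.
S + D + M: cost 9 + 5 + 8 = 22 ≤ 22, payoff 4 + 2 + 15 = 21.
W + D + M: cost 8 + 5 + 8 = 21 ≤ 22, payoff 11 + 2 + 15 = 28.
Best is W, D, and M with total payoff 28.

28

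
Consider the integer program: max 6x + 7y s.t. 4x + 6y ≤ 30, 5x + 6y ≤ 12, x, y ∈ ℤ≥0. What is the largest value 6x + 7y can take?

The continuous relaxation peaks at (2.4, 0) with value 14.40; rounding to a feasible lattice point costs some objective.
(x,y)=(0,2): 4·0+6·2=12≤30, 5·0+6·2=12≤12, objective 14.
(x,y)=(1,1): 4·1+6·1=10≤30, 5·1+6·1=11≤12, objective 13.
(x,y)=(2,0): 4·2+6·0=8≤30, 5·2+6·0=10≤12, objective 12.
The best lattice point is (0,2), giving 14.

14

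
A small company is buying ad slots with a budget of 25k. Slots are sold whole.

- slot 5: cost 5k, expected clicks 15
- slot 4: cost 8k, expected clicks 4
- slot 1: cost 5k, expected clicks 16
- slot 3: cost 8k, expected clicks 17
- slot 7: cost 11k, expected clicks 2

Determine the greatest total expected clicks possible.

48

This is a 0-1 knapsack instance.
Allowing fractional choices, the relaxed optimum would be about 51.5, but ad slots are indivisible.
slot 4 + slot 1 + slot 3: cost 8 + 5 + 8 = 21 ≤ 25, expected clicks 4 + 16 + 17 = 37.
slot 5 + slot 1 + slot 3: cost 5 + 5 + 8 = 18 ≤ 25, expected clicks 15 + 16 + 17 = 48.
Best is slot 5, slot 1, and slot 3 with total expected clicks 48.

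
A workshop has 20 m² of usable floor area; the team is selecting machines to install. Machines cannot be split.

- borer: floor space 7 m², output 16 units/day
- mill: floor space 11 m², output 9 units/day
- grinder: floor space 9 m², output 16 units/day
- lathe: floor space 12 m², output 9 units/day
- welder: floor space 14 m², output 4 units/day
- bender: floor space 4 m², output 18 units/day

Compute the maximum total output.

Take borer, grinder, and bender: floor space 7 + 9 + 4 = 20 ≤ 20, output 16 + 16 + 18 = 50.
No other feasible combination does better.

50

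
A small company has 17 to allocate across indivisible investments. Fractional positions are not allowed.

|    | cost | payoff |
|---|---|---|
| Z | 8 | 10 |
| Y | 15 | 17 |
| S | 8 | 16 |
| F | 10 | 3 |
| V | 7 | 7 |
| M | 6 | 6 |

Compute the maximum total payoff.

This is a 0-1 knapsack instance.
Z + S: cost 8 + 8 = 16 ≤ 17, payoff 10 + 16 = 26.
S + V: cost 8 + 7 = 15 ≤ 17, payoff 16 + 7 = 23.
S + M: cost 8 + 6 = 14 ≤ 17, payoff 16 + 6 = 22.
Best is Z and S with total payoff 26.

26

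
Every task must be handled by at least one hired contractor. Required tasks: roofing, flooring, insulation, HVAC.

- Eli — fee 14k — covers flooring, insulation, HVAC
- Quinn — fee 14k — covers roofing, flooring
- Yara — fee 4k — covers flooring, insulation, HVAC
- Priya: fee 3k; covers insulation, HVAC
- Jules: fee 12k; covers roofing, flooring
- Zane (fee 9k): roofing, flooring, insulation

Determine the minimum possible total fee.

12

The greedy cost-per-new-task heuristic would pick Yara and Zane for 13, but a cheaper cover exists.
Choose Priya and Zane: together they cover roofing, flooring, insulation, HVAC — every task.
Total fee: 3 + 9 = 12.
No cover costs less than 12.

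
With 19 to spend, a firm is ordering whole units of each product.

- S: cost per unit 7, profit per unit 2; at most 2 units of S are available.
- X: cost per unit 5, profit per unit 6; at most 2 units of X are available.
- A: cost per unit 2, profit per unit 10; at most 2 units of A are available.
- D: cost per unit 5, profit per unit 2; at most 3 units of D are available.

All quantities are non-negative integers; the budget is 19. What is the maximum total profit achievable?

This is a bounded integer knapsack.
A has the best ratio (10/2); taking only A gives at most 2×10 = 20 (stopped by the supply cap of 2).
Mixing does better — 2×X, 2×A, and 1×D: cost 19 ≤ 19, profit 2·6 + 2·10 + 1·2 = 34.

34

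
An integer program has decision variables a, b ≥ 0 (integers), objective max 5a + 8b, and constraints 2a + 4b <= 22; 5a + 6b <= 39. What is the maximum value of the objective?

47

(a,b)=(3,4) is feasible, giving 47.
(a,b)=(4,3) is feasible, giving 44.
(a,b)=(2,4) is feasible, giving 42.
No feasible integer point exceeds 47.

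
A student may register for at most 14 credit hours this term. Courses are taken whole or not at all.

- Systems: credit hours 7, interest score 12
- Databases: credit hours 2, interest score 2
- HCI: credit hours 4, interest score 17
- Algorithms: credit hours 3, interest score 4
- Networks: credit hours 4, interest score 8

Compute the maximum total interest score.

33

Systems + Databases + HCI: credit hours 7 + 2 + 4 = 13 ≤ 14, interest score 12 + 2 + 17 = 31.
Systems + HCI + Algorithms: credit hours 7 + 4 + 3 = 14 ≤ 14, interest score 12 + 17 + 4 = 33.
Databases + HCI + Algorithms + Networks: credit hours 2 + 4 + 3 + 4 = 13 ≤ 14, interest score 2 + 17 + 4 + 8 = 31.
Best is Systems, HCI, and Algorithms with total interest score 33.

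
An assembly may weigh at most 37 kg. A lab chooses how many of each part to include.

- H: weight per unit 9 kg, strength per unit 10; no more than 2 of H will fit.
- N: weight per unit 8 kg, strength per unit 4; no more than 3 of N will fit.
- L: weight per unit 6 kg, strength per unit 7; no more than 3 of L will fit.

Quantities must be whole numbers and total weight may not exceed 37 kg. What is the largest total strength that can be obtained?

41

This is a bounded integer knapsack.
Take 2×H and 3×L: weight 36 ≤ 37, strength 2·10 + 3·7 = 41.
L has the best ratio (7/6) and is taken to its limit of 3; remaining capacity is filled optimally with the others.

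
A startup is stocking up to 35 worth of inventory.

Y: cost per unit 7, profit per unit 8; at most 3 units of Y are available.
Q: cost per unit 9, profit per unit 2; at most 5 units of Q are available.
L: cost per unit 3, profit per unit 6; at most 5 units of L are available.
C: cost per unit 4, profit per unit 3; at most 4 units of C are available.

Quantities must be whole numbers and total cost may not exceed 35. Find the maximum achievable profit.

49

3×Y and 4×L: cost 33 ≤ 35, profit 3·8 + 4·6 = 48.
2×Y, 5×L, and 1×C: cost 33 ≤ 35, profit 2·8 + 5·6 + 1·3 = 49.
Best is 49.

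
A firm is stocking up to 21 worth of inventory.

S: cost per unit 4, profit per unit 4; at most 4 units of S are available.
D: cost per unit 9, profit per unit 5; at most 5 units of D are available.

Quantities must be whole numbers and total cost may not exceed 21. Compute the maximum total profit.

Take 3×S and 1×D: cost 21 ≤ 21, profit 3·4 + 1·5 = 17.
No other integer combination yields more.

17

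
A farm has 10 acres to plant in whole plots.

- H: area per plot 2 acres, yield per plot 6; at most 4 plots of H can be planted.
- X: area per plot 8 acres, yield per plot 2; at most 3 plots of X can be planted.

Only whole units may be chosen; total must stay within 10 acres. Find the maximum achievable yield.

3×H: area 6 ≤ 10, yield 3·6 = 18.
4×H: area 8 ≤ 10, yield 4·6 = 24.
Best is 24.

24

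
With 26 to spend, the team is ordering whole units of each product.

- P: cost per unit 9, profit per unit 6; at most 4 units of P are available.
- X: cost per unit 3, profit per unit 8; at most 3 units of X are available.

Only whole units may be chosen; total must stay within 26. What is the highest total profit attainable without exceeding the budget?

X has the best ratio (8/3); taking only X gives at most 3×8 = 24 (stopped by the supply cap of 3).
Mixing does better — 1×P and 3×X: cost 18 ≤ 26, profit 1·6 + 3·8 = 30.

30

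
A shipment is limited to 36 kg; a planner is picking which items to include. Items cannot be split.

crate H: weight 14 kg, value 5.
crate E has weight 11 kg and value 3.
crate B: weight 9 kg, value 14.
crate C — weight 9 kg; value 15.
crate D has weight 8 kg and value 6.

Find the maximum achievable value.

35

Allowing fractional choices, the relaxed optimum would be about 38.6, but items are indivisible.
crate B + crate C + crate D: weight 9 + 9 + 8 = 26 ≤ 36, value 14 + 15 + 6 = 35.
crate E + crate B + crate C: weight 11 + 9 + 9 = 29 ≤ 36, value 3 + 14 + 15 = 32.
crate H + crate B + crate C: weight 14 + 9 + 9 = 32 ≤ 36, value 5 + 14 + 15 = 34.
Best is crate B, crate C, and crate D with total value 35.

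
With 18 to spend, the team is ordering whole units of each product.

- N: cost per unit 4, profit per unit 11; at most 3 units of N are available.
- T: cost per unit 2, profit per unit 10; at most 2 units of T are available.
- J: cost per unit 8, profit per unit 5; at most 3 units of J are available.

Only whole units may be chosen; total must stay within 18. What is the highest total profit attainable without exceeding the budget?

Take 3×N and 2×T: cost 16 ≤ 18, profit 3·11 + 2·10 = 53.
T has the best ratio (10/2) and is taken to its limit of 2; remaining capacity is filled optimally with the others.

53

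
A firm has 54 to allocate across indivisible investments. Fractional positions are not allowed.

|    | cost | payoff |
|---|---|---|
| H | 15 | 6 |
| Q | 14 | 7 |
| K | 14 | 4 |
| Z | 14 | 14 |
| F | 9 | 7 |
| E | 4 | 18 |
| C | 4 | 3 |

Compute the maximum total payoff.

H + Z + F + E + C: cost 15 + 14 + 9 + 4 + 4 = 46 ≤ 54, payoff 6 + 14 + 7 + 18 + 3 = 48.
H + Q + Z + E + C: cost 15 + 14 + 14 + 4 + 4 = 51 ≤ 54, payoff 6 + 7 + 14 + 18 + 3 = 48.
Q + Z + F + E + C: cost 14 + 14 + 9 + 4 + 4 = 45 ≤ 54, payoff 7 + 14 + 7 + 18 + 3 = 49.
Best is Q, Z, F, E, and C with total payoff 49.

49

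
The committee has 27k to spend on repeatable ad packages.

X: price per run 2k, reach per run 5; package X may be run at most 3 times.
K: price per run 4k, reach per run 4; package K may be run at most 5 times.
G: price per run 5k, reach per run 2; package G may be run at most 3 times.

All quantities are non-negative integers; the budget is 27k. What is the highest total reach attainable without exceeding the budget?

X has the best ratio (5/2); taking only X gives at most 3×5 = 15 (stopped by the supply cap of 3).
Mixing does better — 3×X and 5×K: price 26 ≤ 27, reach 3·5 + 5·4 = 35.

35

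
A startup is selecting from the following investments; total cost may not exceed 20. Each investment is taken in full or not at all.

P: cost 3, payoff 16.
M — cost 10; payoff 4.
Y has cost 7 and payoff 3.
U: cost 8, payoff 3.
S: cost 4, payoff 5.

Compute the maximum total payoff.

25

Allowing fractional choices, the relaxed optimum would be about 26.4, but investments are indivisible.
P + M + S: cost 3 + 10 + 4 = 17 ≤ 20, payoff 16 + 4 + 5 = 25.
P + U + S: cost 3 + 8 + 4 = 15 ≤ 20, payoff 16 + 3 + 5 = 24.
P + Y + S: cost 3 + 7 + 4 = 14 ≤ 20, payoff 16 + 3 + 5 = 24.
Best is P, M, and S with total payoff 25.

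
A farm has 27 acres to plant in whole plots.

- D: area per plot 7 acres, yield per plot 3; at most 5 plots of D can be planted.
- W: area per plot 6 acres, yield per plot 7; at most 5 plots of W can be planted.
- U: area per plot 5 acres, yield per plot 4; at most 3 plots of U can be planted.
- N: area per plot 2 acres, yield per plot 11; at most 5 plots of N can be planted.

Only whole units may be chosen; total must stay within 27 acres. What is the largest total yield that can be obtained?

73

This is a bounded integer knapsack.
1×W, 2×U, and 5×N: area 26 ≤ 27, yield 1·7 + 2·4 + 5·11 = 70.
2×W, 1×U, and 5×N: area 27 ≤ 27, yield 2·7 + 1·4 + 5·11 = 73.
Best is 73.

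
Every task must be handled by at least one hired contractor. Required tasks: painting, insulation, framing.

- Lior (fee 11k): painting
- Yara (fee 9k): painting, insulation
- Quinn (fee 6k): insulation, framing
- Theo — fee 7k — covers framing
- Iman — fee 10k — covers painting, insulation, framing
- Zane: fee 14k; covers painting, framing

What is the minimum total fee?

10

The greedy cost-per-new-task heuristic would pick Quinn and Yara for 15, but a cheaper cover exists.
Iman alone covers painting, insulation, framing — every task.
Total fee: 10.
No cover costs less than 10.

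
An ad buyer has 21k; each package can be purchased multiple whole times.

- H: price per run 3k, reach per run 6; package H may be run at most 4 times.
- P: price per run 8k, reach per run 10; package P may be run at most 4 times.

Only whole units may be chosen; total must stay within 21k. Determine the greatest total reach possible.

34

H has the best ratio (6/3); taking only H gives at most 4×6 = 24 (stopped by the supply cap of 4).
Mixing does better — 4×H and 1×P: price 20 ≤ 21, reach 4·6 + 1·10 = 34.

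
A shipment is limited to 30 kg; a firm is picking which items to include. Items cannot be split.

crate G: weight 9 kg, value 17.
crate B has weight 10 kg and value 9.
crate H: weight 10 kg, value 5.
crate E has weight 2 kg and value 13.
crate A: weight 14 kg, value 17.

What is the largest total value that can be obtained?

47

Take crate G, crate E, and crate A: weight 9 + 2 + 14 = 25 ≤ 30, value 17 + 13 + 17 = 47.
No other feasible combination does better.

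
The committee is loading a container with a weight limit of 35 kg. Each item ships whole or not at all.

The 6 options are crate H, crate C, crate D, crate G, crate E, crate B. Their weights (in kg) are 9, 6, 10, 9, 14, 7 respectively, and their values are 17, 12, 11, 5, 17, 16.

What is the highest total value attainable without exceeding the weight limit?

crate H + crate E + crate B: weight 9 + 14 + 7 = 30 ≤ 35, value 17 + 17 + 16 = 50.
crate H + crate C + crate D + crate B: weight 9 + 6 + 10 + 7 = 32 ≤ 35, value 17 + 12 + 11 + 16 = 56.
Best is crate H, crate C, crate D, and crate B with total value 56.

56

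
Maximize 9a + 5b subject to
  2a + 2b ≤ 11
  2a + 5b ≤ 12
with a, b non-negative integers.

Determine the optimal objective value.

The continuous relaxation peaks at (5.5, 0) with value 49.50; rounding to a feasible lattice point costs some objective.
(a,b)=(5,0) is feasible, giving 45.
(a,b)=(4,0) is feasible, giving 36.
Maximum is 45 at (a,b)=(5,0).

45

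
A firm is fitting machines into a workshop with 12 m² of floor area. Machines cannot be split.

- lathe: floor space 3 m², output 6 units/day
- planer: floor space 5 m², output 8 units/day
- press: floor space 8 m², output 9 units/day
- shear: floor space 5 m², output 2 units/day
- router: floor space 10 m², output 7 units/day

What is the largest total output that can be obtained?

Take lathe and press: floor space 3 + 8 = 11 ≤ 12, output 6 + 9 = 15.
No other feasible combination does better.

15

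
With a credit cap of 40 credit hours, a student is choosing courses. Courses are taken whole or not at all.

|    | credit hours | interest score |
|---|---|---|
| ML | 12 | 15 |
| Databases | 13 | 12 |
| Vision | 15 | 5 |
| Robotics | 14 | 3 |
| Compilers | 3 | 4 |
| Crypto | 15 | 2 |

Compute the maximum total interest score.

This is an integer program with binary decision variables.
Take ML, Databases, and Vision: credit hours 12 + 13 + 15 = 40 ≤ 40, interest score 15 + 12 + 5 = 32.
No other feasible combination does better.

32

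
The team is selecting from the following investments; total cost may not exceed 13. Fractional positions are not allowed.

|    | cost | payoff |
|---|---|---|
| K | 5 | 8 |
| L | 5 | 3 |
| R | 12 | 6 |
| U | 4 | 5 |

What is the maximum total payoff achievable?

K + U: cost 5 + 4 = 9 ≤ 13, payoff 8 + 5 = 13.
K: cost 5 ≤ 13, payoff 8.
K + L: cost 5 + 5 = 10 ≤ 13, payoff 8 + 3 = 11.
Best is K and U with total payoff 13.

13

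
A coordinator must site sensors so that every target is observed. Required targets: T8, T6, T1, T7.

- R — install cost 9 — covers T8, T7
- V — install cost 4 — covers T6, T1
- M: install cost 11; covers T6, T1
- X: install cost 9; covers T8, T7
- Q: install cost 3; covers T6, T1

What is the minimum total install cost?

12

Choose R and Q: together they cover T8, T6, T1, T7 — every target.
Total install cost: 9 + 3 = 12.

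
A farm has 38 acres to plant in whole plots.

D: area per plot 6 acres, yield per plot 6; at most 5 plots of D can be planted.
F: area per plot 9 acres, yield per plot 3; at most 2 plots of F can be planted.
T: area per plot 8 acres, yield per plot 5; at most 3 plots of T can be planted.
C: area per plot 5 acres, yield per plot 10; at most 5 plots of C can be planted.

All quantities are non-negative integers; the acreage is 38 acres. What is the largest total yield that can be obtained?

62

This is a bounded integer knapsack.
C has the best ratio (10/5); taking only C gives at most 5×10 = 50 (stopped by the supply cap of 5).
Mixing does better — 2×D and 5×C: area 37 ≤ 38, yield 2·6 + 5·10 = 62.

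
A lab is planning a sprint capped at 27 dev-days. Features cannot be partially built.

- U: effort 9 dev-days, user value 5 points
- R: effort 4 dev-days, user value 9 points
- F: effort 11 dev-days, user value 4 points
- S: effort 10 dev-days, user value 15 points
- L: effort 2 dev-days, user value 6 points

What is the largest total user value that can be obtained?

Allowing fractional choices, the relaxed optimum would be about 35.7, but features are indivisible.
U + R + S + L: effort 9 + 4 + 10 + 2 = 25 ≤ 27, user value 5 + 9 + 15 + 6 = 35.
R + F + S + L: effort 4 + 11 + 10 + 2 = 27 ≤ 27, user value 9 + 4 + 15 + 6 = 34.
R + S + L: effort 4 + 10 + 2 = 16 ≤ 27, user value 9 + 15 + 6 = 30.
Best is U, R, S, and L with total user value 35.

35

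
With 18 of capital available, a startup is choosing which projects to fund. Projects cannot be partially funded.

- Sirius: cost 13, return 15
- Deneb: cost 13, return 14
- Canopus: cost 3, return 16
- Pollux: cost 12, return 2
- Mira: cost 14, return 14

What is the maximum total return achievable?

31

Canopus + Mira: cost 3 + 14 = 17 ≤ 18, return 16 + 14 = 30.
Sirius + Canopus: cost 13 + 3 = 16 ≤ 18, return 15 + 16 = 31.
Deneb + Canopus: cost 13 + 3 = 16 ≤ 18, return 14 + 16 = 30.
Best is Sirius and Canopus with total return 31.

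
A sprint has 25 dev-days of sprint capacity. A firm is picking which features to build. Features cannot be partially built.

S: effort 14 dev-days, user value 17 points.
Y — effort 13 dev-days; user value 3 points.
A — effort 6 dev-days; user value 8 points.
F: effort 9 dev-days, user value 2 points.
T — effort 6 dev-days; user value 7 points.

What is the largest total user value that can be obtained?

25

Treat it as a binary knapsack problem.
Take S and A: effort 14 + 6 = 20 ≤ 25, user value 17 + 8 = 25.
No other feasible combination does better.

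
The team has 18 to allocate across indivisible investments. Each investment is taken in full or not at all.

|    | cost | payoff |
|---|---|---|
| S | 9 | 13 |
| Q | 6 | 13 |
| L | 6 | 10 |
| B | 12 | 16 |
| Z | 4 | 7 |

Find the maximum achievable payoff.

30

This is a 0-1 knapsack instance.
Q + B: cost 6 + 12 = 18 ≤ 18, payoff 13 + 16 = 29.
S + Q: cost 9 + 6 = 15 ≤ 18, payoff 13 + 13 = 26.
Q + L + Z: cost 6 + 6 + 4 = 16 ≤ 18, payoff 13 + 10 + 7 = 30.
Best is Q, L, and Z with total payoff 30.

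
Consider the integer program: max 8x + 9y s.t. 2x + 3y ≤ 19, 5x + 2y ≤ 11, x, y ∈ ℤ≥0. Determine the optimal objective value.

45

(x,y)=(0,5): 2·0+3·5=15≤19, 5·0+2·5=10≤11, objective 45.
(x,y)=(0,4): 2·0+3·4=12≤19, 5·0+2·4=8≤11, objective 36.
The best lattice point is (0,5), giving 45.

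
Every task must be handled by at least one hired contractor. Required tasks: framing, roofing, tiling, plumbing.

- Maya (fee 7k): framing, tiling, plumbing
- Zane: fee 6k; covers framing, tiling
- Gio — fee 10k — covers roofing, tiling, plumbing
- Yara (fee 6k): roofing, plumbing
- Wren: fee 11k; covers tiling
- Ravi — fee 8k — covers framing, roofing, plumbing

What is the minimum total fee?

12

The greedy cost-per-new-task heuristic would pick Maya and Yara for 13, but a cheaper cover exists.
Choose Zane and Yara: together they cover framing, roofing, tiling, plumbing — every task.
Total fee: 6 + 6 = 12.
No cover costs less than 12.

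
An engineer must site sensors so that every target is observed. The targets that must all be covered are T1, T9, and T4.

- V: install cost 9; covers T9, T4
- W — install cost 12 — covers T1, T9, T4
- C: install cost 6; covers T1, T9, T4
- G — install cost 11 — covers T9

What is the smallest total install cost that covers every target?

6

C alone covers T1, T9, T4 — every target.
Total install cost: 6.
No cover costs less than 6.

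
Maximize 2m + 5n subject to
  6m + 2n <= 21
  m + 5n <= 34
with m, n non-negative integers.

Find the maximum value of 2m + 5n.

32

(m,n)=(1,6): 6·1+2·6=18≤21, 1·1+5·6=31≤34, objective 32.
(m,n)=(0,6): 6·0+2·6=12≤21, 1·0+5·6=30≤34, objective 30.
The best lattice point is (1,6), giving 32.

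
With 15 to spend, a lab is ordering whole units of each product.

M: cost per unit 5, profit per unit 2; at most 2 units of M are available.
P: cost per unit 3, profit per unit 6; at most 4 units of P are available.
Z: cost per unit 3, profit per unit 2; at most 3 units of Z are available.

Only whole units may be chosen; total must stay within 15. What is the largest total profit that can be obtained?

P has the best ratio (6/3); taking only P gives at most 4×6 = 24 (stopped by the supply cap of 4).
Mixing does better — 4×P and 1×Z: cost 15 ≤ 15, profit 4·6 + 1·2 = 26.

26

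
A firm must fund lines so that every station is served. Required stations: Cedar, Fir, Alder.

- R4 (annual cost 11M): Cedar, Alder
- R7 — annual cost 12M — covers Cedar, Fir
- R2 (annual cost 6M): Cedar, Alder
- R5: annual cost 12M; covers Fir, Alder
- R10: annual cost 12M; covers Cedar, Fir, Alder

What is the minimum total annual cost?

R10 alone covers Cedar, Fir, Alder — every station.
Total annual cost: 12.

12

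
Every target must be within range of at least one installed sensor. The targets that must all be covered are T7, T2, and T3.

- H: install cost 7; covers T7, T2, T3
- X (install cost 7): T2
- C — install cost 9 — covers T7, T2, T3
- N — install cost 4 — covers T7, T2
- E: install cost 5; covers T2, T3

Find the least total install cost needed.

This is a weighted set-cover instance.
The greedy cost-per-new-target heuristic would pick N and E for 9, but a cheaper cover exists.
H alone covers T7, T2, T3 — every target.
Total install cost: 7.
No cover costs less than 7.

7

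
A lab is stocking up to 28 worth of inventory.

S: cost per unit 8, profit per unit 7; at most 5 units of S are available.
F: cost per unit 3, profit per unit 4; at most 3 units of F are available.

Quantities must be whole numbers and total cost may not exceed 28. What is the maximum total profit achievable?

26

This is a bounded integer knapsack.
F has the best ratio (4/3); taking only F gives at most 3×4 = 12 (stopped by the supply cap of 3).
Mixing does better — 2×S and 3×F: cost 25 ≤ 28, profit 2·7 + 3·4 = 26.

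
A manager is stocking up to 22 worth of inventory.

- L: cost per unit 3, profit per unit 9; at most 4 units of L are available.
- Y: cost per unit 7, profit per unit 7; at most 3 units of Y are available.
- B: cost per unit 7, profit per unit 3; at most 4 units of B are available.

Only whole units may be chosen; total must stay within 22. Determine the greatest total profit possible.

Take 4×L and 1×Y: cost 19 ≤ 22, profit 4·9 + 1·7 = 43.
L has the best ratio (9/3) and is taken to its limit of 4; remaining capacity is filled optimally with the others.

43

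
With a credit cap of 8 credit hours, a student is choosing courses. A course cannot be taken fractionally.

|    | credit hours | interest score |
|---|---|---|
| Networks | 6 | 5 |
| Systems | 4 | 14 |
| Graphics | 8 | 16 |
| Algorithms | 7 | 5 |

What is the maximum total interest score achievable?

16

This is a 0-1 knapsack instance.
Take Graphics: credit hours 8 ≤ 8, interest score 16.
No other feasible combination does better.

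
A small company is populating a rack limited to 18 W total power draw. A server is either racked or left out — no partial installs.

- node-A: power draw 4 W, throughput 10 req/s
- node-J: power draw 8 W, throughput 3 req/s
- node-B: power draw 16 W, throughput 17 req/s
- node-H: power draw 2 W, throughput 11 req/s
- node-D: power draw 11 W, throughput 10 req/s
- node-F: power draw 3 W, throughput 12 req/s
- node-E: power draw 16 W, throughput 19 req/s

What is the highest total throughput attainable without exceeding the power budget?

36

Treat it as a binary knapsack problem.
Allowing fractional choices, the relaxed optimum would be about 43.7, but servers are indivisible.
node-A + node-H + node-F: power draw 4 + 2 + 3 = 9 ≤ 18, throughput 10 + 11 + 12 = 33.
node-H + node-D + node-F: power draw 2 + 11 + 3 = 16 ≤ 18, throughput 11 + 10 + 12 = 33.
node-A + node-J + node-H + node-F: power draw 4 + 8 + 2 + 3 = 17 ≤ 18, throughput 10 + 3 + 11 + 12 = 36.
Best is node-A, node-J, node-H, and node-F with total throughput 36.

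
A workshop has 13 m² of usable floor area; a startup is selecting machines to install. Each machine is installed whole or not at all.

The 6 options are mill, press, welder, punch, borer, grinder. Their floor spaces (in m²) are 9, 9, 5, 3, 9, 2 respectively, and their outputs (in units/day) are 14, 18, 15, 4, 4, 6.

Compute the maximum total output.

25

Allowing fractional choices, the relaxed optimum would be about 33.0, but machines are indivisible.
press + grinder: floor space 9 + 2 = 11 ≤ 13, output 18 + 6 = 24.
welder + punch + grinder: floor space 5 + 3 + 2 = 10 ≤ 13, output 15 + 4 + 6 = 25.
Best is welder, punch, and grinder with total output 25.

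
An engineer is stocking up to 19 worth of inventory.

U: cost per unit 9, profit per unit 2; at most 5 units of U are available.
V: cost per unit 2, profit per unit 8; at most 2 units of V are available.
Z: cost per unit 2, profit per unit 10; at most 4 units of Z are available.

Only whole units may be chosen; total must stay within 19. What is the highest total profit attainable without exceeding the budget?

56

This is a bounded integer knapsack.
Take 2×V and 4×Z: cost 12 ≤ 19, profit 2·8 + 4·10 = 56.
Z has the best ratio (10/2) and is taken to its limit of 4; remaining capacity is filled optimally with the others.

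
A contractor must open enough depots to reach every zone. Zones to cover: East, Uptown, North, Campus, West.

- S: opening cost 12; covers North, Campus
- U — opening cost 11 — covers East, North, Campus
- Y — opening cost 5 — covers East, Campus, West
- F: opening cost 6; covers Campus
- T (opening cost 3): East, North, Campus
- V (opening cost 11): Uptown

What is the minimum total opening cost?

Choose Y, T, and V: together they cover East, Uptown, North, Campus, West — every zone.
Total opening cost: 5 + 3 + 11 = 19.
No cover costs less than 19.

19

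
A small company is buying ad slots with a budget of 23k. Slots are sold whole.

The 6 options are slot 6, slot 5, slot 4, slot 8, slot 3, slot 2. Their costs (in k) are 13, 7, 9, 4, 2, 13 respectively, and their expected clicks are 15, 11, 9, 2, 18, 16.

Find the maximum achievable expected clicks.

45

slot 5 + slot 3 + slot 2: cost 7 + 2 + 13 = 22 ≤ 23, expected clicks 11 + 18 + 16 = 45.
slot 6 + slot 5 + slot 3: cost 13 + 7 + 2 = 22 ≤ 23, expected clicks 15 + 11 + 18 = 44.
Best is slot 5, slot 3, and slot 2 with total expected clicks 45.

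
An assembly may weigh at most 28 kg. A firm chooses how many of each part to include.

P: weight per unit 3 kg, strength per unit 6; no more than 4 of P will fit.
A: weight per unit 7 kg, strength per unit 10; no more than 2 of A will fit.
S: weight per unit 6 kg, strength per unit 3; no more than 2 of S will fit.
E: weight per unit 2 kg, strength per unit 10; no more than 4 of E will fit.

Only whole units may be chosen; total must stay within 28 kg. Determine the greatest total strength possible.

74

This is a bounded integer knapsack.
Take 4×P, 1×A, and 4×E: weight 27 ≤ 28, strength 4·6 + 1·10 + 4·10 = 74.
E has the best ratio (10/2) and is taken to its limit of 4; remaining capacity is filled optimally with the others.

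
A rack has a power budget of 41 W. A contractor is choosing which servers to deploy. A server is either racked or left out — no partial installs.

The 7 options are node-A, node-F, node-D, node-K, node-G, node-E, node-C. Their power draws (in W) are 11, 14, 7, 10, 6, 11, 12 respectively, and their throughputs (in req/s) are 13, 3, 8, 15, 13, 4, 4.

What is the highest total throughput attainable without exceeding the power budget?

Treat it as a binary knapsack problem.
Allowing fractional choices, the relaxed optimum would be about 51.5, but servers are indivisible.
node-A + node-K + node-G + node-C: power draw 11 + 10 + 6 + 12 = 39 ≤ 41, throughput 13 + 15 + 13 + 4 = 45.
node-A + node-D + node-K + node-G: power draw 11 + 7 + 10 + 6 = 34 ≤ 41, throughput 13 + 8 + 15 + 13 = 49.
node-A + node-K + node-G + node-E: power draw 11 + 10 + 6 + 11 = 38 ≤ 41, throughput 13 + 15 + 13 + 4 = 45.
Best is node-A, node-D, node-K, and node-G with total throughput 49.

49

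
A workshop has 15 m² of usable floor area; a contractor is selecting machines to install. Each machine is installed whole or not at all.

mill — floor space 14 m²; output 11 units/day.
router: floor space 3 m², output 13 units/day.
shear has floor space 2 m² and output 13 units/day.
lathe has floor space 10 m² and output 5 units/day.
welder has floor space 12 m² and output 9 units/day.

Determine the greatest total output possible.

31

Allowing fractional choices, the relaxed optimum would be about 33.9, but machines are indivisible.
router + shear: floor space 3 + 2 = 5 ≤ 15, output 13 + 13 = 26.
shear + welder: floor space 2 + 12 = 14 ≤ 15, output 13 + 9 = 22.
router + shear + lathe: floor space 3 + 2 + 10 = 15 ≤ 15, output 13 + 13 + 5 = 31.
Best is router, shear, and lathe with total output 31.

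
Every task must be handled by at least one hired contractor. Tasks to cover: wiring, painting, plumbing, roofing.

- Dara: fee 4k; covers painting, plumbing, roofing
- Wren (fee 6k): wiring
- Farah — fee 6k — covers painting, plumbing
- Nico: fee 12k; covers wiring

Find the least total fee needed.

Choose Dara and Wren: together they cover wiring, painting, plumbing, roofing — every task.
Total fee: 4 + 6 = 10.
No cover costs less than 10.

10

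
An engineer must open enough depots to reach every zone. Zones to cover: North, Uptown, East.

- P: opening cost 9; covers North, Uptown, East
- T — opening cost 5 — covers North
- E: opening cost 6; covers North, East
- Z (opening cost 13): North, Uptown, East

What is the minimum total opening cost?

9

P alone covers North, Uptown, East — every zone.
Total opening cost: 9.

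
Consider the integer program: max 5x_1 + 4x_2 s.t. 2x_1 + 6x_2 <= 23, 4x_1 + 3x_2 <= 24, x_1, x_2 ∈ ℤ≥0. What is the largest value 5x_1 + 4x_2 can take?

The continuous relaxation peaks at (4.17, 2.44) with value 30.61; rounding to a feasible lattice point costs some objective.
(x_1,x_2)=(6,0): 2·6+6·0=12≤23, 4·6+3·0=24≤24, objective 30.
(x_1,x_2)=(5,1): 2·5+6·1=16≤23, 4·5+3·1=23≤24, objective 29.
(x_1,x_2)=(4,2): 2·4+6·2=20≤23, 4·4+3·2=22≤24, objective 28.
No feasible integer point exceeds 30.

30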